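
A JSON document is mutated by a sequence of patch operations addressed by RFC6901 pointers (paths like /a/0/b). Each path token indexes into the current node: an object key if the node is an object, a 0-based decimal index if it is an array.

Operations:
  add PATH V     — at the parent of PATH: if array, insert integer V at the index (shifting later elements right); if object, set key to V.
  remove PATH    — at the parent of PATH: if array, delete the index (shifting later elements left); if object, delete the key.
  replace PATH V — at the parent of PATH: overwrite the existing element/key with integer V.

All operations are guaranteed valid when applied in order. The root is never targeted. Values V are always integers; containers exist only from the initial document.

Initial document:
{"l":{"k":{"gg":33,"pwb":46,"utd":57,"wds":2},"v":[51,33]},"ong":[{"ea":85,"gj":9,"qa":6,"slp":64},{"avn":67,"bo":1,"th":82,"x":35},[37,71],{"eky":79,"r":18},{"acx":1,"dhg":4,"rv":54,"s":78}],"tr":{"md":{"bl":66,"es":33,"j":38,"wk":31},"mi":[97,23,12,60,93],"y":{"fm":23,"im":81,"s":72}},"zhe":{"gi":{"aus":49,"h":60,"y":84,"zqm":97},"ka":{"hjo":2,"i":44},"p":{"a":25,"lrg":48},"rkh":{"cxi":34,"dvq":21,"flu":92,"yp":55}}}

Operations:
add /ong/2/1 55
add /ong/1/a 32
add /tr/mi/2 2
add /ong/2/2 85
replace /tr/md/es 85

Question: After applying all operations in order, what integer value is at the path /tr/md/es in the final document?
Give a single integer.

Answer: 85

Derivation:
After op 1 (add /ong/2/1 55): {"l":{"k":{"gg":33,"pwb":46,"utd":57,"wds":2},"v":[51,33]},"ong":[{"ea":85,"gj":9,"qa":6,"slp":64},{"avn":67,"bo":1,"th":82,"x":35},[37,55,71],{"eky":79,"r":18},{"acx":1,"dhg":4,"rv":54,"s":78}],"tr":{"md":{"bl":66,"es":33,"j":38,"wk":31},"mi":[97,23,12,60,93],"y":{"fm":23,"im":81,"s":72}},"zhe":{"gi":{"aus":49,"h":60,"y":84,"zqm":97},"ka":{"hjo":2,"i":44},"p":{"a":25,"lrg":48},"rkh":{"cxi":34,"dvq":21,"flu":92,"yp":55}}}
After op 2 (add /ong/1/a 32): {"l":{"k":{"gg":33,"pwb":46,"utd":57,"wds":2},"v":[51,33]},"ong":[{"ea":85,"gj":9,"qa":6,"slp":64},{"a":32,"avn":67,"bo":1,"th":82,"x":35},[37,55,71],{"eky":79,"r":18},{"acx":1,"dhg":4,"rv":54,"s":78}],"tr":{"md":{"bl":66,"es":33,"j":38,"wk":31},"mi":[97,23,12,60,93],"y":{"fm":23,"im":81,"s":72}},"zhe":{"gi":{"aus":49,"h":60,"y":84,"zqm":97},"ka":{"hjo":2,"i":44},"p":{"a":25,"lrg":48},"rkh":{"cxi":34,"dvq":21,"flu":92,"yp":55}}}
After op 3 (add /tr/mi/2 2): {"l":{"k":{"gg":33,"pwb":46,"utd":57,"wds":2},"v":[51,33]},"ong":[{"ea":85,"gj":9,"qa":6,"slp":64},{"a":32,"avn":67,"bo":1,"th":82,"x":35},[37,55,71],{"eky":79,"r":18},{"acx":1,"dhg":4,"rv":54,"s":78}],"tr":{"md":{"bl":66,"es":33,"j":38,"wk":31},"mi":[97,23,2,12,60,93],"y":{"fm":23,"im":81,"s":72}},"zhe":{"gi":{"aus":49,"h":60,"y":84,"zqm":97},"ka":{"hjo":2,"i":44},"p":{"a":25,"lrg":48},"rkh":{"cxi":34,"dvq":21,"flu":92,"yp":55}}}
After op 4 (add /ong/2/2 85): {"l":{"k":{"gg":33,"pwb":46,"utd":57,"wds":2},"v":[51,33]},"ong":[{"ea":85,"gj":9,"qa":6,"slp":64},{"a":32,"avn":67,"bo":1,"th":82,"x":35},[37,55,85,71],{"eky":79,"r":18},{"acx":1,"dhg":4,"rv":54,"s":78}],"tr":{"md":{"bl":66,"es":33,"j":38,"wk":31},"mi":[97,23,2,12,60,93],"y":{"fm":23,"im":81,"s":72}},"zhe":{"gi":{"aus":49,"h":60,"y":84,"zqm":97},"ka":{"hjo":2,"i":44},"p":{"a":25,"lrg":48},"rkh":{"cxi":34,"dvq":21,"flu":92,"yp":55}}}
After op 5 (replace /tr/md/es 85): {"l":{"k":{"gg":33,"pwb":46,"utd":57,"wds":2},"v":[51,33]},"ong":[{"ea":85,"gj":9,"qa":6,"slp":64},{"a":32,"avn":67,"bo":1,"th":82,"x":35},[37,55,85,71],{"eky":79,"r":18},{"acx":1,"dhg":4,"rv":54,"s":78}],"tr":{"md":{"bl":66,"es":85,"j":38,"wk":31},"mi":[97,23,2,12,60,93],"y":{"fm":23,"im":81,"s":72}},"zhe":{"gi":{"aus":49,"h":60,"y":84,"zqm":97},"ka":{"hjo":2,"i":44},"p":{"a":25,"lrg":48},"rkh":{"cxi":34,"dvq":21,"flu":92,"yp":55}}}
Value at /tr/md/es: 85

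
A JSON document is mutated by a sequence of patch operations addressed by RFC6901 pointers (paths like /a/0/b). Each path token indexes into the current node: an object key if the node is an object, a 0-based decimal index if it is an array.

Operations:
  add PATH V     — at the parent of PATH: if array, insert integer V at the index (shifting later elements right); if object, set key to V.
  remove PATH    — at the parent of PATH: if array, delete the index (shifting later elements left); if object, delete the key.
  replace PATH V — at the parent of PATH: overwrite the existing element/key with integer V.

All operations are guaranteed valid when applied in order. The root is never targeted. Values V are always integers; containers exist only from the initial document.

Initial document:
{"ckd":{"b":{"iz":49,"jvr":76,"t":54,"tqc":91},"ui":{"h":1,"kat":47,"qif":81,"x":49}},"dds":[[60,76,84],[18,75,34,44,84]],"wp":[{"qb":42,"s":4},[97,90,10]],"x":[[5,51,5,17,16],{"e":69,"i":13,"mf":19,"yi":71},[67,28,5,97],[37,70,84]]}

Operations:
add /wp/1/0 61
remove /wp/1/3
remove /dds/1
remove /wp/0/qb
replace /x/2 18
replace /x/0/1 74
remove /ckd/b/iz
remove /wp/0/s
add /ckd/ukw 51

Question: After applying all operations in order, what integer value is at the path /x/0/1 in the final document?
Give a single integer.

After op 1 (add /wp/1/0 61): {"ckd":{"b":{"iz":49,"jvr":76,"t":54,"tqc":91},"ui":{"h":1,"kat":47,"qif":81,"x":49}},"dds":[[60,76,84],[18,75,34,44,84]],"wp":[{"qb":42,"s":4},[61,97,90,10]],"x":[[5,51,5,17,16],{"e":69,"i":13,"mf":19,"yi":71},[67,28,5,97],[37,70,84]]}
After op 2 (remove /wp/1/3): {"ckd":{"b":{"iz":49,"jvr":76,"t":54,"tqc":91},"ui":{"h":1,"kat":47,"qif":81,"x":49}},"dds":[[60,76,84],[18,75,34,44,84]],"wp":[{"qb":42,"s":4},[61,97,90]],"x":[[5,51,5,17,16],{"e":69,"i":13,"mf":19,"yi":71},[67,28,5,97],[37,70,84]]}
After op 3 (remove /dds/1): {"ckd":{"b":{"iz":49,"jvr":76,"t":54,"tqc":91},"ui":{"h":1,"kat":47,"qif":81,"x":49}},"dds":[[60,76,84]],"wp":[{"qb":42,"s":4},[61,97,90]],"x":[[5,51,5,17,16],{"e":69,"i":13,"mf":19,"yi":71},[67,28,5,97],[37,70,84]]}
After op 4 (remove /wp/0/qb): {"ckd":{"b":{"iz":49,"jvr":76,"t":54,"tqc":91},"ui":{"h":1,"kat":47,"qif":81,"x":49}},"dds":[[60,76,84]],"wp":[{"s":4},[61,97,90]],"x":[[5,51,5,17,16],{"e":69,"i":13,"mf":19,"yi":71},[67,28,5,97],[37,70,84]]}
After op 5 (replace /x/2 18): {"ckd":{"b":{"iz":49,"jvr":76,"t":54,"tqc":91},"ui":{"h":1,"kat":47,"qif":81,"x":49}},"dds":[[60,76,84]],"wp":[{"s":4},[61,97,90]],"x":[[5,51,5,17,16],{"e":69,"i":13,"mf":19,"yi":71},18,[37,70,84]]}
After op 6 (replace /x/0/1 74): {"ckd":{"b":{"iz":49,"jvr":76,"t":54,"tqc":91},"ui":{"h":1,"kat":47,"qif":81,"x":49}},"dds":[[60,76,84]],"wp":[{"s":4},[61,97,90]],"x":[[5,74,5,17,16],{"e":69,"i":13,"mf":19,"yi":71},18,[37,70,84]]}
After op 7 (remove /ckd/b/iz): {"ckd":{"b":{"jvr":76,"t":54,"tqc":91},"ui":{"h":1,"kat":47,"qif":81,"x":49}},"dds":[[60,76,84]],"wp":[{"s":4},[61,97,90]],"x":[[5,74,5,17,16],{"e":69,"i":13,"mf":19,"yi":71},18,[37,70,84]]}
After op 8 (remove /wp/0/s): {"ckd":{"b":{"jvr":76,"t":54,"tqc":91},"ui":{"h":1,"kat":47,"qif":81,"x":49}},"dds":[[60,76,84]],"wp":[{},[61,97,90]],"x":[[5,74,5,17,16],{"e":69,"i":13,"mf":19,"yi":71},18,[37,70,84]]}
After op 9 (add /ckd/ukw 51): {"ckd":{"b":{"jvr":76,"t":54,"tqc":91},"ui":{"h":1,"kat":47,"qif":81,"x":49},"ukw":51},"dds":[[60,76,84]],"wp":[{},[61,97,90]],"x":[[5,74,5,17,16],{"e":69,"i":13,"mf":19,"yi":71},18,[37,70,84]]}
Value at /x/0/1: 74

Answer: 74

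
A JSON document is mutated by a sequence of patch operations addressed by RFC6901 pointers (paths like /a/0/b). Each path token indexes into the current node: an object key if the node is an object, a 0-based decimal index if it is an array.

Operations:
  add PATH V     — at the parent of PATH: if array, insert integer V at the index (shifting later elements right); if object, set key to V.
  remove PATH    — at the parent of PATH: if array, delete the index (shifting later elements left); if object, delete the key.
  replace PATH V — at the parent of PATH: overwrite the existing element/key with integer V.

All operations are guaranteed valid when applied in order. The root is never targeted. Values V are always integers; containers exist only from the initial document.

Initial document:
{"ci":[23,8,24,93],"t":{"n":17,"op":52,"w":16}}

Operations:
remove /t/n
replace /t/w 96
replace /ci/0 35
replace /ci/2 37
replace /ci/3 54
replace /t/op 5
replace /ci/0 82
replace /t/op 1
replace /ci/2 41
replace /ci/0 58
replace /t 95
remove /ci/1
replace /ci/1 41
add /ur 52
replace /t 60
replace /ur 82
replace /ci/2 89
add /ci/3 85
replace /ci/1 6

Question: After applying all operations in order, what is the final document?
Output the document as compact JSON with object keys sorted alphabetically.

Answer: {"ci":[58,6,89,85],"t":60,"ur":82}

Derivation:
After op 1 (remove /t/n): {"ci":[23,8,24,93],"t":{"op":52,"w":16}}
After op 2 (replace /t/w 96): {"ci":[23,8,24,93],"t":{"op":52,"w":96}}
After op 3 (replace /ci/0 35): {"ci":[35,8,24,93],"t":{"op":52,"w":96}}
After op 4 (replace /ci/2 37): {"ci":[35,8,37,93],"t":{"op":52,"w":96}}
After op 5 (replace /ci/3 54): {"ci":[35,8,37,54],"t":{"op":52,"w":96}}
After op 6 (replace /t/op 5): {"ci":[35,8,37,54],"t":{"op":5,"w":96}}
After op 7 (replace /ci/0 82): {"ci":[82,8,37,54],"t":{"op":5,"w":96}}
After op 8 (replace /t/op 1): {"ci":[82,8,37,54],"t":{"op":1,"w":96}}
After op 9 (replace /ci/2 41): {"ci":[82,8,41,54],"t":{"op":1,"w":96}}
After op 10 (replace /ci/0 58): {"ci":[58,8,41,54],"t":{"op":1,"w":96}}
After op 11 (replace /t 95): {"ci":[58,8,41,54],"t":95}
After op 12 (remove /ci/1): {"ci":[58,41,54],"t":95}
After op 13 (replace /ci/1 41): {"ci":[58,41,54],"t":95}
After op 14 (add /ur 52): {"ci":[58,41,54],"t":95,"ur":52}
After op 15 (replace /t 60): {"ci":[58,41,54],"t":60,"ur":52}
After op 16 (replace /ur 82): {"ci":[58,41,54],"t":60,"ur":82}
After op 17 (replace /ci/2 89): {"ci":[58,41,89],"t":60,"ur":82}
After op 18 (add /ci/3 85): {"ci":[58,41,89,85],"t":60,"ur":82}
After op 19 (replace /ci/1 6): {"ci":[58,6,89,85],"t":60,"ur":82}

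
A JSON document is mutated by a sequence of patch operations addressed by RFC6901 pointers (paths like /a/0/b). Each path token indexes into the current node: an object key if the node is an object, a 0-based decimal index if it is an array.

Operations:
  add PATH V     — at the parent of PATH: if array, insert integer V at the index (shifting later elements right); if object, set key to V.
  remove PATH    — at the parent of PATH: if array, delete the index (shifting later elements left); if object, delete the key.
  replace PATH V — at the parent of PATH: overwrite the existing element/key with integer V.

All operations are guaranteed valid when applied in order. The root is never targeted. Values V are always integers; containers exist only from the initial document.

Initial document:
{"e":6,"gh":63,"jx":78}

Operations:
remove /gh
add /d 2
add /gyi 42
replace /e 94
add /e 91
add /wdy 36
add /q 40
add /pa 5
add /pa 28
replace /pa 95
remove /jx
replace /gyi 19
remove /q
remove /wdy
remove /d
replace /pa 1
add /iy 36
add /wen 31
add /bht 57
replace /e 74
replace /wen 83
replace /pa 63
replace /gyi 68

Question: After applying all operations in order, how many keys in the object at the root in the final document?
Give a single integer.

After op 1 (remove /gh): {"e":6,"jx":78}
After op 2 (add /d 2): {"d":2,"e":6,"jx":78}
After op 3 (add /gyi 42): {"d":2,"e":6,"gyi":42,"jx":78}
After op 4 (replace /e 94): {"d":2,"e":94,"gyi":42,"jx":78}
After op 5 (add /e 91): {"d":2,"e":91,"gyi":42,"jx":78}
After op 6 (add /wdy 36): {"d":2,"e":91,"gyi":42,"jx":78,"wdy":36}
After op 7 (add /q 40): {"d":2,"e":91,"gyi":42,"jx":78,"q":40,"wdy":36}
After op 8 (add /pa 5): {"d":2,"e":91,"gyi":42,"jx":78,"pa":5,"q":40,"wdy":36}
After op 9 (add /pa 28): {"d":2,"e":91,"gyi":42,"jx":78,"pa":28,"q":40,"wdy":36}
After op 10 (replace /pa 95): {"d":2,"e":91,"gyi":42,"jx":78,"pa":95,"q":40,"wdy":36}
After op 11 (remove /jx): {"d":2,"e":91,"gyi":42,"pa":95,"q":40,"wdy":36}
After op 12 (replace /gyi 19): {"d":2,"e":91,"gyi":19,"pa":95,"q":40,"wdy":36}
After op 13 (remove /q): {"d":2,"e":91,"gyi":19,"pa":95,"wdy":36}
After op 14 (remove /wdy): {"d":2,"e":91,"gyi":19,"pa":95}
After op 15 (remove /d): {"e":91,"gyi":19,"pa":95}
After op 16 (replace /pa 1): {"e":91,"gyi":19,"pa":1}
After op 17 (add /iy 36): {"e":91,"gyi":19,"iy":36,"pa":1}
After op 18 (add /wen 31): {"e":91,"gyi":19,"iy":36,"pa":1,"wen":31}
After op 19 (add /bht 57): {"bht":57,"e":91,"gyi":19,"iy":36,"pa":1,"wen":31}
After op 20 (replace /e 74): {"bht":57,"e":74,"gyi":19,"iy":36,"pa":1,"wen":31}
After op 21 (replace /wen 83): {"bht":57,"e":74,"gyi":19,"iy":36,"pa":1,"wen":83}
After op 22 (replace /pa 63): {"bht":57,"e":74,"gyi":19,"iy":36,"pa":63,"wen":83}
After op 23 (replace /gyi 68): {"bht":57,"e":74,"gyi":68,"iy":36,"pa":63,"wen":83}
Size at the root: 6

Answer: 6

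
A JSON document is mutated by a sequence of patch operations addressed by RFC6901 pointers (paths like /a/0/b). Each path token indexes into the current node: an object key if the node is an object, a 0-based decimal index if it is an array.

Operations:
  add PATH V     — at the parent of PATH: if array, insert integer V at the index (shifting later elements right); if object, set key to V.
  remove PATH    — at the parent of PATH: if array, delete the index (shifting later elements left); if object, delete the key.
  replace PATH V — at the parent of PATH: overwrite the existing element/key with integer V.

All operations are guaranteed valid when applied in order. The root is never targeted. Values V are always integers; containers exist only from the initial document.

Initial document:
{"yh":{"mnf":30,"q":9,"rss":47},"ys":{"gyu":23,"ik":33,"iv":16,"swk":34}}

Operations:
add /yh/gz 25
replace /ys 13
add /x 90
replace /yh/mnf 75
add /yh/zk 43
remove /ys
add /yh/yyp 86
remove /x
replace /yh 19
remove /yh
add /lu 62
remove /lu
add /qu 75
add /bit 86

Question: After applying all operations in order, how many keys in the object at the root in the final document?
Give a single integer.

After op 1 (add /yh/gz 25): {"yh":{"gz":25,"mnf":30,"q":9,"rss":47},"ys":{"gyu":23,"ik":33,"iv":16,"swk":34}}
After op 2 (replace /ys 13): {"yh":{"gz":25,"mnf":30,"q":9,"rss":47},"ys":13}
After op 3 (add /x 90): {"x":90,"yh":{"gz":25,"mnf":30,"q":9,"rss":47},"ys":13}
After op 4 (replace /yh/mnf 75): {"x":90,"yh":{"gz":25,"mnf":75,"q":9,"rss":47},"ys":13}
After op 5 (add /yh/zk 43): {"x":90,"yh":{"gz":25,"mnf":75,"q":9,"rss":47,"zk":43},"ys":13}
After op 6 (remove /ys): {"x":90,"yh":{"gz":25,"mnf":75,"q":9,"rss":47,"zk":43}}
After op 7 (add /yh/yyp 86): {"x":90,"yh":{"gz":25,"mnf":75,"q":9,"rss":47,"yyp":86,"zk":43}}
After op 8 (remove /x): {"yh":{"gz":25,"mnf":75,"q":9,"rss":47,"yyp":86,"zk":43}}
After op 9 (replace /yh 19): {"yh":19}
After op 10 (remove /yh): {}
After op 11 (add /lu 62): {"lu":62}
After op 12 (remove /lu): {}
After op 13 (add /qu 75): {"qu":75}
After op 14 (add /bit 86): {"bit":86,"qu":75}
Size at the root: 2

Answer: 2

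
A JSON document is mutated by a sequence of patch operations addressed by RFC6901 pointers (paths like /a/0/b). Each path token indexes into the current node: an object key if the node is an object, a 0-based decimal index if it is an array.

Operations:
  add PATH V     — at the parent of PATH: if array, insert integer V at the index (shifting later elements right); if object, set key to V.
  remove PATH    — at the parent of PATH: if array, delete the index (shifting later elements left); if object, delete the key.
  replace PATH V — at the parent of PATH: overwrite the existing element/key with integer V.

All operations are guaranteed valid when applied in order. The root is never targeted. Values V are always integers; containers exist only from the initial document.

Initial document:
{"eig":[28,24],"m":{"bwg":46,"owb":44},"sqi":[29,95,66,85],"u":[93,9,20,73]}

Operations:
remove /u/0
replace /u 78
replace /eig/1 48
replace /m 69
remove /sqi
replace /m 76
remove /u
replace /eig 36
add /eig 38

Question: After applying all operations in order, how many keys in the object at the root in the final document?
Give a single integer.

After op 1 (remove /u/0): {"eig":[28,24],"m":{"bwg":46,"owb":44},"sqi":[29,95,66,85],"u":[9,20,73]}
After op 2 (replace /u 78): {"eig":[28,24],"m":{"bwg":46,"owb":44},"sqi":[29,95,66,85],"u":78}
After op 3 (replace /eig/1 48): {"eig":[28,48],"m":{"bwg":46,"owb":44},"sqi":[29,95,66,85],"u":78}
After op 4 (replace /m 69): {"eig":[28,48],"m":69,"sqi":[29,95,66,85],"u":78}
After op 5 (remove /sqi): {"eig":[28,48],"m":69,"u":78}
After op 6 (replace /m 76): {"eig":[28,48],"m":76,"u":78}
After op 7 (remove /u): {"eig":[28,48],"m":76}
After op 8 (replace /eig 36): {"eig":36,"m":76}
After op 9 (add /eig 38): {"eig":38,"m":76}
Size at the root: 2

Answer: 2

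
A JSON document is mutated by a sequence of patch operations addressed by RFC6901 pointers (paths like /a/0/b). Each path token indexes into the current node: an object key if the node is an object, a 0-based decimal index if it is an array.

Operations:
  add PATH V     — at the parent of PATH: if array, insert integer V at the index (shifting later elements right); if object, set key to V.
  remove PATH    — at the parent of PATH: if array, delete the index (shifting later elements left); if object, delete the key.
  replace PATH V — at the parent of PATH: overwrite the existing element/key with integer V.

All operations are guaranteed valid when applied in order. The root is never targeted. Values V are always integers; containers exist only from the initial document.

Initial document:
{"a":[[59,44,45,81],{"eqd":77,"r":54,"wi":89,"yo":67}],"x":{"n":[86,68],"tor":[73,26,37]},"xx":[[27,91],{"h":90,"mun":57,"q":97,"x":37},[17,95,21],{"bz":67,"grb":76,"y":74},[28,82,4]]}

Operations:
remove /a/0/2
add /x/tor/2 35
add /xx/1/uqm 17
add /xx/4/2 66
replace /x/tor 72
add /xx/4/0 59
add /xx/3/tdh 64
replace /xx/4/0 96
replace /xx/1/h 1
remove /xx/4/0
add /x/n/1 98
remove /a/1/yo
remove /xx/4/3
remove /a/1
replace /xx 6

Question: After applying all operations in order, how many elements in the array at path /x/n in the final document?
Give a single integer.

After op 1 (remove /a/0/2): {"a":[[59,44,81],{"eqd":77,"r":54,"wi":89,"yo":67}],"x":{"n":[86,68],"tor":[73,26,37]},"xx":[[27,91],{"h":90,"mun":57,"q":97,"x":37},[17,95,21],{"bz":67,"grb":76,"y":74},[28,82,4]]}
After op 2 (add /x/tor/2 35): {"a":[[59,44,81],{"eqd":77,"r":54,"wi":89,"yo":67}],"x":{"n":[86,68],"tor":[73,26,35,37]},"xx":[[27,91],{"h":90,"mun":57,"q":97,"x":37},[17,95,21],{"bz":67,"grb":76,"y":74},[28,82,4]]}
After op 3 (add /xx/1/uqm 17): {"a":[[59,44,81],{"eqd":77,"r":54,"wi":89,"yo":67}],"x":{"n":[86,68],"tor":[73,26,35,37]},"xx":[[27,91],{"h":90,"mun":57,"q":97,"uqm":17,"x":37},[17,95,21],{"bz":67,"grb":76,"y":74},[28,82,4]]}
After op 4 (add /xx/4/2 66): {"a":[[59,44,81],{"eqd":77,"r":54,"wi":89,"yo":67}],"x":{"n":[86,68],"tor":[73,26,35,37]},"xx":[[27,91],{"h":90,"mun":57,"q":97,"uqm":17,"x":37},[17,95,21],{"bz":67,"grb":76,"y":74},[28,82,66,4]]}
After op 5 (replace /x/tor 72): {"a":[[59,44,81],{"eqd":77,"r":54,"wi":89,"yo":67}],"x":{"n":[86,68],"tor":72},"xx":[[27,91],{"h":90,"mun":57,"q":97,"uqm":17,"x":37},[17,95,21],{"bz":67,"grb":76,"y":74},[28,82,66,4]]}
After op 6 (add /xx/4/0 59): {"a":[[59,44,81],{"eqd":77,"r":54,"wi":89,"yo":67}],"x":{"n":[86,68],"tor":72},"xx":[[27,91],{"h":90,"mun":57,"q":97,"uqm":17,"x":37},[17,95,21],{"bz":67,"grb":76,"y":74},[59,28,82,66,4]]}
After op 7 (add /xx/3/tdh 64): {"a":[[59,44,81],{"eqd":77,"r":54,"wi":89,"yo":67}],"x":{"n":[86,68],"tor":72},"xx":[[27,91],{"h":90,"mun":57,"q":97,"uqm":17,"x":37},[17,95,21],{"bz":67,"grb":76,"tdh":64,"y":74},[59,28,82,66,4]]}
After op 8 (replace /xx/4/0 96): {"a":[[59,44,81],{"eqd":77,"r":54,"wi":89,"yo":67}],"x":{"n":[86,68],"tor":72},"xx":[[27,91],{"h":90,"mun":57,"q":97,"uqm":17,"x":37},[17,95,21],{"bz":67,"grb":76,"tdh":64,"y":74},[96,28,82,66,4]]}
After op 9 (replace /xx/1/h 1): {"a":[[59,44,81],{"eqd":77,"r":54,"wi":89,"yo":67}],"x":{"n":[86,68],"tor":72},"xx":[[27,91],{"h":1,"mun":57,"q":97,"uqm":17,"x":37},[17,95,21],{"bz":67,"grb":76,"tdh":64,"y":74},[96,28,82,66,4]]}
After op 10 (remove /xx/4/0): {"a":[[59,44,81],{"eqd":77,"r":54,"wi":89,"yo":67}],"x":{"n":[86,68],"tor":72},"xx":[[27,91],{"h":1,"mun":57,"q":97,"uqm":17,"x":37},[17,95,21],{"bz":67,"grb":76,"tdh":64,"y":74},[28,82,66,4]]}
After op 11 (add /x/n/1 98): {"a":[[59,44,81],{"eqd":77,"r":54,"wi":89,"yo":67}],"x":{"n":[86,98,68],"tor":72},"xx":[[27,91],{"h":1,"mun":57,"q":97,"uqm":17,"x":37},[17,95,21],{"bz":67,"grb":76,"tdh":64,"y":74},[28,82,66,4]]}
After op 12 (remove /a/1/yo): {"a":[[59,44,81],{"eqd":77,"r":54,"wi":89}],"x":{"n":[86,98,68],"tor":72},"xx":[[27,91],{"h":1,"mun":57,"q":97,"uqm":17,"x":37},[17,95,21],{"bz":67,"grb":76,"tdh":64,"y":74},[28,82,66,4]]}
After op 13 (remove /xx/4/3): {"a":[[59,44,81],{"eqd":77,"r":54,"wi":89}],"x":{"n":[86,98,68],"tor":72},"xx":[[27,91],{"h":1,"mun":57,"q":97,"uqm":17,"x":37},[17,95,21],{"bz":67,"grb":76,"tdh":64,"y":74},[28,82,66]]}
After op 14 (remove /a/1): {"a":[[59,44,81]],"x":{"n":[86,98,68],"tor":72},"xx":[[27,91],{"h":1,"mun":57,"q":97,"uqm":17,"x":37},[17,95,21],{"bz":67,"grb":76,"tdh":64,"y":74},[28,82,66]]}
After op 15 (replace /xx 6): {"a":[[59,44,81]],"x":{"n":[86,98,68],"tor":72},"xx":6}
Size at path /x/n: 3

Answer: 3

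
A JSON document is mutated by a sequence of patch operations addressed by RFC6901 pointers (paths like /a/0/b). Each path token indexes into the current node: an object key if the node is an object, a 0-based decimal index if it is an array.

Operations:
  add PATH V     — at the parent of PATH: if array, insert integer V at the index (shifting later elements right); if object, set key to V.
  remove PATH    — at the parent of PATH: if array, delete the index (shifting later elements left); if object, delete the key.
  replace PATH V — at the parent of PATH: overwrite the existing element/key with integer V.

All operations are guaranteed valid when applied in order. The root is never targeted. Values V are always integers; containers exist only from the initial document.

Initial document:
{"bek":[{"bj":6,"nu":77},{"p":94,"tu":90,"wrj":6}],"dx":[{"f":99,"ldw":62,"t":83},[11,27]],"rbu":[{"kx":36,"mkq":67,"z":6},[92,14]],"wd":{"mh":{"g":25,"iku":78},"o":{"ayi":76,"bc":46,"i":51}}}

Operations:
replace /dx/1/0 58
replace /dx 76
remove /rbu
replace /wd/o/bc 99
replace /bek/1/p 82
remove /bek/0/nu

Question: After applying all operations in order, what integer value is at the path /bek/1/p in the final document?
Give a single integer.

Answer: 82

Derivation:
After op 1 (replace /dx/1/0 58): {"bek":[{"bj":6,"nu":77},{"p":94,"tu":90,"wrj":6}],"dx":[{"f":99,"ldw":62,"t":83},[58,27]],"rbu":[{"kx":36,"mkq":67,"z":6},[92,14]],"wd":{"mh":{"g":25,"iku":78},"o":{"ayi":76,"bc":46,"i":51}}}
After op 2 (replace /dx 76): {"bek":[{"bj":6,"nu":77},{"p":94,"tu":90,"wrj":6}],"dx":76,"rbu":[{"kx":36,"mkq":67,"z":6},[92,14]],"wd":{"mh":{"g":25,"iku":78},"o":{"ayi":76,"bc":46,"i":51}}}
After op 3 (remove /rbu): {"bek":[{"bj":6,"nu":77},{"p":94,"tu":90,"wrj":6}],"dx":76,"wd":{"mh":{"g":25,"iku":78},"o":{"ayi":76,"bc":46,"i":51}}}
After op 4 (replace /wd/o/bc 99): {"bek":[{"bj":6,"nu":77},{"p":94,"tu":90,"wrj":6}],"dx":76,"wd":{"mh":{"g":25,"iku":78},"o":{"ayi":76,"bc":99,"i":51}}}
After op 5 (replace /bek/1/p 82): {"bek":[{"bj":6,"nu":77},{"p":82,"tu":90,"wrj":6}],"dx":76,"wd":{"mh":{"g":25,"iku":78},"o":{"ayi":76,"bc":99,"i":51}}}
After op 6 (remove /bek/0/nu): {"bek":[{"bj":6},{"p":82,"tu":90,"wrj":6}],"dx":76,"wd":{"mh":{"g":25,"iku":78},"o":{"ayi":76,"bc":99,"i":51}}}
Value at /bek/1/p: 82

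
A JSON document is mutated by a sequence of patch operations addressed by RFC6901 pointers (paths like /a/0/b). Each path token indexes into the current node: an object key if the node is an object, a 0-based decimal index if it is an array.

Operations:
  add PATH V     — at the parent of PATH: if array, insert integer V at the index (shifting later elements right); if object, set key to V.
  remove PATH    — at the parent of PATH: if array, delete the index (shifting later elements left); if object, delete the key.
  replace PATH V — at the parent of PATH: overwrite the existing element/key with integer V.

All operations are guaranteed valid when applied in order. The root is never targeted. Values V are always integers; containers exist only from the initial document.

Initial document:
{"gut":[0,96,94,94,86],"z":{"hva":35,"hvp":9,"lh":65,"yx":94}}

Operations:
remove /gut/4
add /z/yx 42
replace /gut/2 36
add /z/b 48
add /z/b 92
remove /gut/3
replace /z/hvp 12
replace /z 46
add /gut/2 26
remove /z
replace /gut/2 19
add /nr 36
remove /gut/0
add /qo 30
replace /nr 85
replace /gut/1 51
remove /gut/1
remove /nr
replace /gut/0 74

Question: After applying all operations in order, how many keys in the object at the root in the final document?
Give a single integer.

After op 1 (remove /gut/4): {"gut":[0,96,94,94],"z":{"hva":35,"hvp":9,"lh":65,"yx":94}}
After op 2 (add /z/yx 42): {"gut":[0,96,94,94],"z":{"hva":35,"hvp":9,"lh":65,"yx":42}}
After op 3 (replace /gut/2 36): {"gut":[0,96,36,94],"z":{"hva":35,"hvp":9,"lh":65,"yx":42}}
After op 4 (add /z/b 48): {"gut":[0,96,36,94],"z":{"b":48,"hva":35,"hvp":9,"lh":65,"yx":42}}
After op 5 (add /z/b 92): {"gut":[0,96,36,94],"z":{"b":92,"hva":35,"hvp":9,"lh":65,"yx":42}}
After op 6 (remove /gut/3): {"gut":[0,96,36],"z":{"b":92,"hva":35,"hvp":9,"lh":65,"yx":42}}
After op 7 (replace /z/hvp 12): {"gut":[0,96,36],"z":{"b":92,"hva":35,"hvp":12,"lh":65,"yx":42}}
After op 8 (replace /z 46): {"gut":[0,96,36],"z":46}
After op 9 (add /gut/2 26): {"gut":[0,96,26,36],"z":46}
After op 10 (remove /z): {"gut":[0,96,26,36]}
After op 11 (replace /gut/2 19): {"gut":[0,96,19,36]}
After op 12 (add /nr 36): {"gut":[0,96,19,36],"nr":36}
After op 13 (remove /gut/0): {"gut":[96,19,36],"nr":36}
After op 14 (add /qo 30): {"gut":[96,19,36],"nr":36,"qo":30}
After op 15 (replace /nr 85): {"gut":[96,19,36],"nr":85,"qo":30}
After op 16 (replace /gut/1 51): {"gut":[96,51,36],"nr":85,"qo":30}
After op 17 (remove /gut/1): {"gut":[96,36],"nr":85,"qo":30}
After op 18 (remove /nr): {"gut":[96,36],"qo":30}
After op 19 (replace /gut/0 74): {"gut":[74,36],"qo":30}
Size at the root: 2

Answer: 2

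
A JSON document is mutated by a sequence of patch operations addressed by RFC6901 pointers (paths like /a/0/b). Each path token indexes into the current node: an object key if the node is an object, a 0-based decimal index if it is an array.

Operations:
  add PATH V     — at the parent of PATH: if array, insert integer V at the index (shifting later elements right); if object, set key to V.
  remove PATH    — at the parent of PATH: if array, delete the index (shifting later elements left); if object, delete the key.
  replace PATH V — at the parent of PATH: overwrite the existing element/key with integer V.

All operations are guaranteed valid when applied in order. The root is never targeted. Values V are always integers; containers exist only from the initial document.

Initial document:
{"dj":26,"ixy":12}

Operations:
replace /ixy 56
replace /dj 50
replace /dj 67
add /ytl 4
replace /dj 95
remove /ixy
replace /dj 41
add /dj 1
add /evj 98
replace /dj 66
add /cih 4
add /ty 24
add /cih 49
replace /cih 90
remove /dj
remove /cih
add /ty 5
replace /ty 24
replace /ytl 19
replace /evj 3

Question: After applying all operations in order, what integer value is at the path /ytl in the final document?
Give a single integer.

Answer: 19

Derivation:
After op 1 (replace /ixy 56): {"dj":26,"ixy":56}
After op 2 (replace /dj 50): {"dj":50,"ixy":56}
After op 3 (replace /dj 67): {"dj":67,"ixy":56}
After op 4 (add /ytl 4): {"dj":67,"ixy":56,"ytl":4}
After op 5 (replace /dj 95): {"dj":95,"ixy":56,"ytl":4}
After op 6 (remove /ixy): {"dj":95,"ytl":4}
After op 7 (replace /dj 41): {"dj":41,"ytl":4}
After op 8 (add /dj 1): {"dj":1,"ytl":4}
After op 9 (add /evj 98): {"dj":1,"evj":98,"ytl":4}
After op 10 (replace /dj 66): {"dj":66,"evj":98,"ytl":4}
After op 11 (add /cih 4): {"cih":4,"dj":66,"evj":98,"ytl":4}
After op 12 (add /ty 24): {"cih":4,"dj":66,"evj":98,"ty":24,"ytl":4}
After op 13 (add /cih 49): {"cih":49,"dj":66,"evj":98,"ty":24,"ytl":4}
After op 14 (replace /cih 90): {"cih":90,"dj":66,"evj":98,"ty":24,"ytl":4}
After op 15 (remove /dj): {"cih":90,"evj":98,"ty":24,"ytl":4}
After op 16 (remove /cih): {"evj":98,"ty":24,"ytl":4}
After op 17 (add /ty 5): {"evj":98,"ty":5,"ytl":4}
After op 18 (replace /ty 24): {"evj":98,"ty":24,"ytl":4}
After op 19 (replace /ytl 19): {"evj":98,"ty":24,"ytl":19}
After op 20 (replace /evj 3): {"evj":3,"ty":24,"ytl":19}
Value at /ytl: 19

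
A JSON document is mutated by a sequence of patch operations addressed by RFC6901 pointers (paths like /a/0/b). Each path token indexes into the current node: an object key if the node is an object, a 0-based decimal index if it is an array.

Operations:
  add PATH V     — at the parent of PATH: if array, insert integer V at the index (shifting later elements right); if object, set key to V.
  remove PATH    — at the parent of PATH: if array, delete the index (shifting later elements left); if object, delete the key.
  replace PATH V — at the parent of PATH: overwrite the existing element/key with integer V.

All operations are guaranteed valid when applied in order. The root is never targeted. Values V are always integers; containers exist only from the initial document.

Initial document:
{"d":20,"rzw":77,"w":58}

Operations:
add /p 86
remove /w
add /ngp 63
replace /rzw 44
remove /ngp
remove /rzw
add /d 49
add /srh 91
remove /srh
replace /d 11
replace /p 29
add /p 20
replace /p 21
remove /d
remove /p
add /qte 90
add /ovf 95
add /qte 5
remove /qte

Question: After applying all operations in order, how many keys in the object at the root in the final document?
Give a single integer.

After op 1 (add /p 86): {"d":20,"p":86,"rzw":77,"w":58}
After op 2 (remove /w): {"d":20,"p":86,"rzw":77}
After op 3 (add /ngp 63): {"d":20,"ngp":63,"p":86,"rzw":77}
After op 4 (replace /rzw 44): {"d":20,"ngp":63,"p":86,"rzw":44}
After op 5 (remove /ngp): {"d":20,"p":86,"rzw":44}
After op 6 (remove /rzw): {"d":20,"p":86}
After op 7 (add /d 49): {"d":49,"p":86}
After op 8 (add /srh 91): {"d":49,"p":86,"srh":91}
After op 9 (remove /srh): {"d":49,"p":86}
After op 10 (replace /d 11): {"d":11,"p":86}
After op 11 (replace /p 29): {"d":11,"p":29}
After op 12 (add /p 20): {"d":11,"p":20}
After op 13 (replace /p 21): {"d":11,"p":21}
After op 14 (remove /d): {"p":21}
After op 15 (remove /p): {}
After op 16 (add /qte 90): {"qte":90}
After op 17 (add /ovf 95): {"ovf":95,"qte":90}
After op 18 (add /qte 5): {"ovf":95,"qte":5}
After op 19 (remove /qte): {"ovf":95}
Size at the root: 1

Answer: 1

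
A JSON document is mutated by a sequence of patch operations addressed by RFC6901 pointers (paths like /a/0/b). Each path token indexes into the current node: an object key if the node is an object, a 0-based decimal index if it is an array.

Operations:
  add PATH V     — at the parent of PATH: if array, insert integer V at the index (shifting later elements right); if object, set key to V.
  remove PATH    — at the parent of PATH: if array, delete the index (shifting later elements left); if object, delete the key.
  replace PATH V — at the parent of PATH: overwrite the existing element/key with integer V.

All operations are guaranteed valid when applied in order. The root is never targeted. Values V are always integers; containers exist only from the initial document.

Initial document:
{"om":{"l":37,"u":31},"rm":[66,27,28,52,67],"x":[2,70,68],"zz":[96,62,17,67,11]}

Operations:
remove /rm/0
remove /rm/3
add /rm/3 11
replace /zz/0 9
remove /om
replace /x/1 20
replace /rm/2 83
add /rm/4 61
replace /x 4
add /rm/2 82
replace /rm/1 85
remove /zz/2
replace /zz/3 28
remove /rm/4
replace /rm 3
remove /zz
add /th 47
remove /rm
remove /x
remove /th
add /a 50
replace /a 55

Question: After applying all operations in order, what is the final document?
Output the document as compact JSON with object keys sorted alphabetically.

After op 1 (remove /rm/0): {"om":{"l":37,"u":31},"rm":[27,28,52,67],"x":[2,70,68],"zz":[96,62,17,67,11]}
After op 2 (remove /rm/3): {"om":{"l":37,"u":31},"rm":[27,28,52],"x":[2,70,68],"zz":[96,62,17,67,11]}
After op 3 (add /rm/3 11): {"om":{"l":37,"u":31},"rm":[27,28,52,11],"x":[2,70,68],"zz":[96,62,17,67,11]}
After op 4 (replace /zz/0 9): {"om":{"l":37,"u":31},"rm":[27,28,52,11],"x":[2,70,68],"zz":[9,62,17,67,11]}
After op 5 (remove /om): {"rm":[27,28,52,11],"x":[2,70,68],"zz":[9,62,17,67,11]}
After op 6 (replace /x/1 20): {"rm":[27,28,52,11],"x":[2,20,68],"zz":[9,62,17,67,11]}
After op 7 (replace /rm/2 83): {"rm":[27,28,83,11],"x":[2,20,68],"zz":[9,62,17,67,11]}
After op 8 (add /rm/4 61): {"rm":[27,28,83,11,61],"x":[2,20,68],"zz":[9,62,17,67,11]}
After op 9 (replace /x 4): {"rm":[27,28,83,11,61],"x":4,"zz":[9,62,17,67,11]}
After op 10 (add /rm/2 82): {"rm":[27,28,82,83,11,61],"x":4,"zz":[9,62,17,67,11]}
After op 11 (replace /rm/1 85): {"rm":[27,85,82,83,11,61],"x":4,"zz":[9,62,17,67,11]}
After op 12 (remove /zz/2): {"rm":[27,85,82,83,11,61],"x":4,"zz":[9,62,67,11]}
After op 13 (replace /zz/3 28): {"rm":[27,85,82,83,11,61],"x":4,"zz":[9,62,67,28]}
After op 14 (remove /rm/4): {"rm":[27,85,82,83,61],"x":4,"zz":[9,62,67,28]}
After op 15 (replace /rm 3): {"rm":3,"x":4,"zz":[9,62,67,28]}
After op 16 (remove /zz): {"rm":3,"x":4}
After op 17 (add /th 47): {"rm":3,"th":47,"x":4}
After op 18 (remove /rm): {"th":47,"x":4}
After op 19 (remove /x): {"th":47}
After op 20 (remove /th): {}
After op 21 (add /a 50): {"a":50}
After op 22 (replace /a 55): {"a":55}

Answer: {"a":55}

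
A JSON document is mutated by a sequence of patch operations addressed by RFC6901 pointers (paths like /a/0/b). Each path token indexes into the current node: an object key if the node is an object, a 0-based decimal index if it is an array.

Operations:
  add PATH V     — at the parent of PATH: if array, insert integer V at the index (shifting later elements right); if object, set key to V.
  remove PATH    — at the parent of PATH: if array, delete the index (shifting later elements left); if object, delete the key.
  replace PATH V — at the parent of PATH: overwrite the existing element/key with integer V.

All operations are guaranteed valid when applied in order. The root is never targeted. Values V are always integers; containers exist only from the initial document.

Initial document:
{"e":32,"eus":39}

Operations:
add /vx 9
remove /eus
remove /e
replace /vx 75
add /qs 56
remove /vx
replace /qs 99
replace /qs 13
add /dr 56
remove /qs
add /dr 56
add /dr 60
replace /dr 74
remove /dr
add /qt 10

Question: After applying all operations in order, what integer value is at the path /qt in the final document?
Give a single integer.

After op 1 (add /vx 9): {"e":32,"eus":39,"vx":9}
After op 2 (remove /eus): {"e":32,"vx":9}
After op 3 (remove /e): {"vx":9}
After op 4 (replace /vx 75): {"vx":75}
After op 5 (add /qs 56): {"qs":56,"vx":75}
After op 6 (remove /vx): {"qs":56}
After op 7 (replace /qs 99): {"qs":99}
After op 8 (replace /qs 13): {"qs":13}
After op 9 (add /dr 56): {"dr":56,"qs":13}
After op 10 (remove /qs): {"dr":56}
After op 11 (add /dr 56): {"dr":56}
After op 12 (add /dr 60): {"dr":60}
After op 13 (replace /dr 74): {"dr":74}
After op 14 (remove /dr): {}
After op 15 (add /qt 10): {"qt":10}
Value at /qt: 10

Answer: 10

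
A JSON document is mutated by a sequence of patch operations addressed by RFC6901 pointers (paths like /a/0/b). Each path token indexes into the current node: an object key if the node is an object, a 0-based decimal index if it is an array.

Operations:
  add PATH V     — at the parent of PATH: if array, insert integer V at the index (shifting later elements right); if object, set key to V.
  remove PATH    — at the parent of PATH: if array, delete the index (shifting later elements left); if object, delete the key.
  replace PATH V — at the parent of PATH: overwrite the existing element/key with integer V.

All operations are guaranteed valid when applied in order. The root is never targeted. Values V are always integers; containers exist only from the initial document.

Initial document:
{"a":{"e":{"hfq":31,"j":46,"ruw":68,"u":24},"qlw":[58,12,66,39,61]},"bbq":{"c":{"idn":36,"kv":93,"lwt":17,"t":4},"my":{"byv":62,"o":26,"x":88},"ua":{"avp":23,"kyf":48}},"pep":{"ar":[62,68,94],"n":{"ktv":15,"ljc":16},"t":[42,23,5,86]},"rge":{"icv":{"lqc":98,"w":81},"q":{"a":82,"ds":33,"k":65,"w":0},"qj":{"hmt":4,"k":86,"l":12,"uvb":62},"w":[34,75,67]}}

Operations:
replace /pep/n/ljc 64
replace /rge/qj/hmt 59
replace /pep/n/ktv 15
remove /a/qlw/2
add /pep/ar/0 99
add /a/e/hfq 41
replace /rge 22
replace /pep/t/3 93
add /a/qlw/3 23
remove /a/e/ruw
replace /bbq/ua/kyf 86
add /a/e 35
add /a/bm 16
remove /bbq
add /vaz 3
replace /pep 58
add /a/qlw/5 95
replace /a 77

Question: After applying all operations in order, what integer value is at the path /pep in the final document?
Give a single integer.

Answer: 58

Derivation:
After op 1 (replace /pep/n/ljc 64): {"a":{"e":{"hfq":31,"j":46,"ruw":68,"u":24},"qlw":[58,12,66,39,61]},"bbq":{"c":{"idn":36,"kv":93,"lwt":17,"t":4},"my":{"byv":62,"o":26,"x":88},"ua":{"avp":23,"kyf":48}},"pep":{"ar":[62,68,94],"n":{"ktv":15,"ljc":64},"t":[42,23,5,86]},"rge":{"icv":{"lqc":98,"w":81},"q":{"a":82,"ds":33,"k":65,"w":0},"qj":{"hmt":4,"k":86,"l":12,"uvb":62},"w":[34,75,67]}}
After op 2 (replace /rge/qj/hmt 59): {"a":{"e":{"hfq":31,"j":46,"ruw":68,"u":24},"qlw":[58,12,66,39,61]},"bbq":{"c":{"idn":36,"kv":93,"lwt":17,"t":4},"my":{"byv":62,"o":26,"x":88},"ua":{"avp":23,"kyf":48}},"pep":{"ar":[62,68,94],"n":{"ktv":15,"ljc":64},"t":[42,23,5,86]},"rge":{"icv":{"lqc":98,"w":81},"q":{"a":82,"ds":33,"k":65,"w":0},"qj":{"hmt":59,"k":86,"l":12,"uvb":62},"w":[34,75,67]}}
After op 3 (replace /pep/n/ktv 15): {"a":{"e":{"hfq":31,"j":46,"ruw":68,"u":24},"qlw":[58,12,66,39,61]},"bbq":{"c":{"idn":36,"kv":93,"lwt":17,"t":4},"my":{"byv":62,"o":26,"x":88},"ua":{"avp":23,"kyf":48}},"pep":{"ar":[62,68,94],"n":{"ktv":15,"ljc":64},"t":[42,23,5,86]},"rge":{"icv":{"lqc":98,"w":81},"q":{"a":82,"ds":33,"k":65,"w":0},"qj":{"hmt":59,"k":86,"l":12,"uvb":62},"w":[34,75,67]}}
After op 4 (remove /a/qlw/2): {"a":{"e":{"hfq":31,"j":46,"ruw":68,"u":24},"qlw":[58,12,39,61]},"bbq":{"c":{"idn":36,"kv":93,"lwt":17,"t":4},"my":{"byv":62,"o":26,"x":88},"ua":{"avp":23,"kyf":48}},"pep":{"ar":[62,68,94],"n":{"ktv":15,"ljc":64},"t":[42,23,5,86]},"rge":{"icv":{"lqc":98,"w":81},"q":{"a":82,"ds":33,"k":65,"w":0},"qj":{"hmt":59,"k":86,"l":12,"uvb":62},"w":[34,75,67]}}
After op 5 (add /pep/ar/0 99): {"a":{"e":{"hfq":31,"j":46,"ruw":68,"u":24},"qlw":[58,12,39,61]},"bbq":{"c":{"idn":36,"kv":93,"lwt":17,"t":4},"my":{"byv":62,"o":26,"x":88},"ua":{"avp":23,"kyf":48}},"pep":{"ar":[99,62,68,94],"n":{"ktv":15,"ljc":64},"t":[42,23,5,86]},"rge":{"icv":{"lqc":98,"w":81},"q":{"a":82,"ds":33,"k":65,"w":0},"qj":{"hmt":59,"k":86,"l":12,"uvb":62},"w":[34,75,67]}}
After op 6 (add /a/e/hfq 41): {"a":{"e":{"hfq":41,"j":46,"ruw":68,"u":24},"qlw":[58,12,39,61]},"bbq":{"c":{"idn":36,"kv":93,"lwt":17,"t":4},"my":{"byv":62,"o":26,"x":88},"ua":{"avp":23,"kyf":48}},"pep":{"ar":[99,62,68,94],"n":{"ktv":15,"ljc":64},"t":[42,23,5,86]},"rge":{"icv":{"lqc":98,"w":81},"q":{"a":82,"ds":33,"k":65,"w":0},"qj":{"hmt":59,"k":86,"l":12,"uvb":62},"w":[34,75,67]}}
After op 7 (replace /rge 22): {"a":{"e":{"hfq":41,"j":46,"ruw":68,"u":24},"qlw":[58,12,39,61]},"bbq":{"c":{"idn":36,"kv":93,"lwt":17,"t":4},"my":{"byv":62,"o":26,"x":88},"ua":{"avp":23,"kyf":48}},"pep":{"ar":[99,62,68,94],"n":{"ktv":15,"ljc":64},"t":[42,23,5,86]},"rge":22}
After op 8 (replace /pep/t/3 93): {"a":{"e":{"hfq":41,"j":46,"ruw":68,"u":24},"qlw":[58,12,39,61]},"bbq":{"c":{"idn":36,"kv":93,"lwt":17,"t":4},"my":{"byv":62,"o":26,"x":88},"ua":{"avp":23,"kyf":48}},"pep":{"ar":[99,62,68,94],"n":{"ktv":15,"ljc":64},"t":[42,23,5,93]},"rge":22}
After op 9 (add /a/qlw/3 23): {"a":{"e":{"hfq":41,"j":46,"ruw":68,"u":24},"qlw":[58,12,39,23,61]},"bbq":{"c":{"idn":36,"kv":93,"lwt":17,"t":4},"my":{"byv":62,"o":26,"x":88},"ua":{"avp":23,"kyf":48}},"pep":{"ar":[99,62,68,94],"n":{"ktv":15,"ljc":64},"t":[42,23,5,93]},"rge":22}
After op 10 (remove /a/e/ruw): {"a":{"e":{"hfq":41,"j":46,"u":24},"qlw":[58,12,39,23,61]},"bbq":{"c":{"idn":36,"kv":93,"lwt":17,"t":4},"my":{"byv":62,"o":26,"x":88},"ua":{"avp":23,"kyf":48}},"pep":{"ar":[99,62,68,94],"n":{"ktv":15,"ljc":64},"t":[42,23,5,93]},"rge":22}
After op 11 (replace /bbq/ua/kyf 86): {"a":{"e":{"hfq":41,"j":46,"u":24},"qlw":[58,12,39,23,61]},"bbq":{"c":{"idn":36,"kv":93,"lwt":17,"t":4},"my":{"byv":62,"o":26,"x":88},"ua":{"avp":23,"kyf":86}},"pep":{"ar":[99,62,68,94],"n":{"ktv":15,"ljc":64},"t":[42,23,5,93]},"rge":22}
After op 12 (add /a/e 35): {"a":{"e":35,"qlw":[58,12,39,23,61]},"bbq":{"c":{"idn":36,"kv":93,"lwt":17,"t":4},"my":{"byv":62,"o":26,"x":88},"ua":{"avp":23,"kyf":86}},"pep":{"ar":[99,62,68,94],"n":{"ktv":15,"ljc":64},"t":[42,23,5,93]},"rge":22}
After op 13 (add /a/bm 16): {"a":{"bm":16,"e":35,"qlw":[58,12,39,23,61]},"bbq":{"c":{"idn":36,"kv":93,"lwt":17,"t":4},"my":{"byv":62,"o":26,"x":88},"ua":{"avp":23,"kyf":86}},"pep":{"ar":[99,62,68,94],"n":{"ktv":15,"ljc":64},"t":[42,23,5,93]},"rge":22}
After op 14 (remove /bbq): {"a":{"bm":16,"e":35,"qlw":[58,12,39,23,61]},"pep":{"ar":[99,62,68,94],"n":{"ktv":15,"ljc":64},"t":[42,23,5,93]},"rge":22}
After op 15 (add /vaz 3): {"a":{"bm":16,"e":35,"qlw":[58,12,39,23,61]},"pep":{"ar":[99,62,68,94],"n":{"ktv":15,"ljc":64},"t":[42,23,5,93]},"rge":22,"vaz":3}
After op 16 (replace /pep 58): {"a":{"bm":16,"e":35,"qlw":[58,12,39,23,61]},"pep":58,"rge":22,"vaz":3}
After op 17 (add /a/qlw/5 95): {"a":{"bm":16,"e":35,"qlw":[58,12,39,23,61,95]},"pep":58,"rge":22,"vaz":3}
After op 18 (replace /a 77): {"a":77,"pep":58,"rge":22,"vaz":3}
Value at /pep: 58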